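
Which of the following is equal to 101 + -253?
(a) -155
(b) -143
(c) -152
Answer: c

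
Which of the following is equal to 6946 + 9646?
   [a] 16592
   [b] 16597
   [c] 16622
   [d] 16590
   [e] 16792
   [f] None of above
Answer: a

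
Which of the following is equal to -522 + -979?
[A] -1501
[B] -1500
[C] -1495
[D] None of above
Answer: A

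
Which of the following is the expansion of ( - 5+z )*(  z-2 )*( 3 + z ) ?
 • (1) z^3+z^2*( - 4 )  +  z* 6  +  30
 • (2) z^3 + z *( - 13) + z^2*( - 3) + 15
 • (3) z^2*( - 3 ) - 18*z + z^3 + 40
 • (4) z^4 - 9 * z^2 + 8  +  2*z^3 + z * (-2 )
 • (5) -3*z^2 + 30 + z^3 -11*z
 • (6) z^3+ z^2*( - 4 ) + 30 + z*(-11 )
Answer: 6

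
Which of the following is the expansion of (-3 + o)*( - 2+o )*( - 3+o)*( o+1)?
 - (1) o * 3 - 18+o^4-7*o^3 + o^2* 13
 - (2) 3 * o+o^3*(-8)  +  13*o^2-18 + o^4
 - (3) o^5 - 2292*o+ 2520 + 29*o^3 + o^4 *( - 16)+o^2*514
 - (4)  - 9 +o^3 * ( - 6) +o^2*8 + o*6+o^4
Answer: 1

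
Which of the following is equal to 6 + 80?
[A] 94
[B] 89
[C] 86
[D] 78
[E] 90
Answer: C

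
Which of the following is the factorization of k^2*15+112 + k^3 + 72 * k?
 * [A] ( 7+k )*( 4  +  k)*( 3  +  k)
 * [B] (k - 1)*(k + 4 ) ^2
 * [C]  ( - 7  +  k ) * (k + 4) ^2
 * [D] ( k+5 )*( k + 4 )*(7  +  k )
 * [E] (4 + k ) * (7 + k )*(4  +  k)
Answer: E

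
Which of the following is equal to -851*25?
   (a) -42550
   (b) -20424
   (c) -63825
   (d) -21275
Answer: d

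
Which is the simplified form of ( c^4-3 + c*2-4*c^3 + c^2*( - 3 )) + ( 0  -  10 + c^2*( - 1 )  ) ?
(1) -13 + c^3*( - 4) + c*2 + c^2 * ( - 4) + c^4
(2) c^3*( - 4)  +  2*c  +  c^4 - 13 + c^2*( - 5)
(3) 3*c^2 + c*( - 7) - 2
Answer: 1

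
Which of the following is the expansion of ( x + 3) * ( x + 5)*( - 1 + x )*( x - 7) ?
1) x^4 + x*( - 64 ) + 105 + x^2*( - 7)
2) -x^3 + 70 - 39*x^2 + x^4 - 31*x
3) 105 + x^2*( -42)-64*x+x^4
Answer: 3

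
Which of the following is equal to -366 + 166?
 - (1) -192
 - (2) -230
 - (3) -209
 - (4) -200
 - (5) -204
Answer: 4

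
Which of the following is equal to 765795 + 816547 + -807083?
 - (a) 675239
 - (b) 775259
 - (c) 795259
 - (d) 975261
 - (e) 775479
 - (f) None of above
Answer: b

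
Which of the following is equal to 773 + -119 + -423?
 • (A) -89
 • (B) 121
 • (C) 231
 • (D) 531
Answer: C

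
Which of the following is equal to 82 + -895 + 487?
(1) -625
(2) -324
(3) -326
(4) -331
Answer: 3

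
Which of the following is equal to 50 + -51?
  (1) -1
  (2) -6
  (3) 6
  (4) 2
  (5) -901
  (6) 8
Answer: 1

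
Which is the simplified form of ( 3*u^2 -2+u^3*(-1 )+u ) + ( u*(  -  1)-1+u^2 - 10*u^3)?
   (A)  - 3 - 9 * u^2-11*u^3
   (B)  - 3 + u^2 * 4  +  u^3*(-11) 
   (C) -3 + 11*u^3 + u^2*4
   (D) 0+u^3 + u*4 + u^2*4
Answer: B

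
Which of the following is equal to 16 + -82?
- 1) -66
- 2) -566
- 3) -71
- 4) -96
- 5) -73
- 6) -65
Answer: 1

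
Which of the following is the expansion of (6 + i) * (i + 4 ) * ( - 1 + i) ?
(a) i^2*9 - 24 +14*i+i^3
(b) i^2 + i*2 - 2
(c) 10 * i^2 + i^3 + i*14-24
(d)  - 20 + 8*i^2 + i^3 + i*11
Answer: a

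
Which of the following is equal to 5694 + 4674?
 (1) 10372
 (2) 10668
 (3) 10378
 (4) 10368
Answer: 4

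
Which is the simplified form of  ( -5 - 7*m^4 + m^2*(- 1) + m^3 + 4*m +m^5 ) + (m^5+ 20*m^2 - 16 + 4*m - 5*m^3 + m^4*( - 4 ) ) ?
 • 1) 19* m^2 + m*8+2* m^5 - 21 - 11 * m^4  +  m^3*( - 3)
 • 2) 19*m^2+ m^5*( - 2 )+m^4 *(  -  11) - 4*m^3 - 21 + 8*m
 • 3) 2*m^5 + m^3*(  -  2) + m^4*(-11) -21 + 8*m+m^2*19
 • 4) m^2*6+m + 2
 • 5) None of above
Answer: 5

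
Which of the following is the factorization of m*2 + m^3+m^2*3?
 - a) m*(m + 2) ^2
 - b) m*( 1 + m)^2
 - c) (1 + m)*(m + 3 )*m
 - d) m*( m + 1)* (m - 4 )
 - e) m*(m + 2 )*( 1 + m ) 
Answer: e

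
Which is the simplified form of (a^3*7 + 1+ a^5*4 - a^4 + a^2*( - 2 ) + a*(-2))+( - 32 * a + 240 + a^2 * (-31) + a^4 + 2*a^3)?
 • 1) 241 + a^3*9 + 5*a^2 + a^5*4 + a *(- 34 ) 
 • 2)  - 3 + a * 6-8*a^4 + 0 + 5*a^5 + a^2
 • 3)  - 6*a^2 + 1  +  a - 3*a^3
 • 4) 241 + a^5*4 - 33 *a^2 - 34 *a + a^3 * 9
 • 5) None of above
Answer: 4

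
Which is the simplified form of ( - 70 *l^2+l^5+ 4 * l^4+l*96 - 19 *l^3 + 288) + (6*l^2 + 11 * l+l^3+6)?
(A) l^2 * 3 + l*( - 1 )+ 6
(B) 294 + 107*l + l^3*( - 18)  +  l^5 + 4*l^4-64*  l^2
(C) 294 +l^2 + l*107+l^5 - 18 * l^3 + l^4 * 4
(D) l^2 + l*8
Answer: B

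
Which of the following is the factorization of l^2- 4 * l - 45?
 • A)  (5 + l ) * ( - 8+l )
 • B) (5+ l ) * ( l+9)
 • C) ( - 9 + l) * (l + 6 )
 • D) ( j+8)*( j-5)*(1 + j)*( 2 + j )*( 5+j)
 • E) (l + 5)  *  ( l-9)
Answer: E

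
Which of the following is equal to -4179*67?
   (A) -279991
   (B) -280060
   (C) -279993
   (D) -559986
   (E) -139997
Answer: C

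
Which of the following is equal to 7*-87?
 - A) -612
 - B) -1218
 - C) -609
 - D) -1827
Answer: C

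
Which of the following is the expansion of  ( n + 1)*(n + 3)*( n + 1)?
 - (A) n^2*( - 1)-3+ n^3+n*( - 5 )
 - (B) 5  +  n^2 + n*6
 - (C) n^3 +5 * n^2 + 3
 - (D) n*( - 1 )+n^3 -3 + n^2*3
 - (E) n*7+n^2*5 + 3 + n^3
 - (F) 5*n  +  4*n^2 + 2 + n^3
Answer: E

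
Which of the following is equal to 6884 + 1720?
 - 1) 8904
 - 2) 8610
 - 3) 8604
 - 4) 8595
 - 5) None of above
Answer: 3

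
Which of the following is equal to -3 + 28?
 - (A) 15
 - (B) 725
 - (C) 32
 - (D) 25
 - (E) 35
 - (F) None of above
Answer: D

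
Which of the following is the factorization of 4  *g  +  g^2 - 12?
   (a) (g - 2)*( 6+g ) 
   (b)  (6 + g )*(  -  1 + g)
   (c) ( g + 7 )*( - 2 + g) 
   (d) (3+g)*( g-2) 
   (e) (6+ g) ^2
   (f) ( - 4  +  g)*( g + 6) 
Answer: a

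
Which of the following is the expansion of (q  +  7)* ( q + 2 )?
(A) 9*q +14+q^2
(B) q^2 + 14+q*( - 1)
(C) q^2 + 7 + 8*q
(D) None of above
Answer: A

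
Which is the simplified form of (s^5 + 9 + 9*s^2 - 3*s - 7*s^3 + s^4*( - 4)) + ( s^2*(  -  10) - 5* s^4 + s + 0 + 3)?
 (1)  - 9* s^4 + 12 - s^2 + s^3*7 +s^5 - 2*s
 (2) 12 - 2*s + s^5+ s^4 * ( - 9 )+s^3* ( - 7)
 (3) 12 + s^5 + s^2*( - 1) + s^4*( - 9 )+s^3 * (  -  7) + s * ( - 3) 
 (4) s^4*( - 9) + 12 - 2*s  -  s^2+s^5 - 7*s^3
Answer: 4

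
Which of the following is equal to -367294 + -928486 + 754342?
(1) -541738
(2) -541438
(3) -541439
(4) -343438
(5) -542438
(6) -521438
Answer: 2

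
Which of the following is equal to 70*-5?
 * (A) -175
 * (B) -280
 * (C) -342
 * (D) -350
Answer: D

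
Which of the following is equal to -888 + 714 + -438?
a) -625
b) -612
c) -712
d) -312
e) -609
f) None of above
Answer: b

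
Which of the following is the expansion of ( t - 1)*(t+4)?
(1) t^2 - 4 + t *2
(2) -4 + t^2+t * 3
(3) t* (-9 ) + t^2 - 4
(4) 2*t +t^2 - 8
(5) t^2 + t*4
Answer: 2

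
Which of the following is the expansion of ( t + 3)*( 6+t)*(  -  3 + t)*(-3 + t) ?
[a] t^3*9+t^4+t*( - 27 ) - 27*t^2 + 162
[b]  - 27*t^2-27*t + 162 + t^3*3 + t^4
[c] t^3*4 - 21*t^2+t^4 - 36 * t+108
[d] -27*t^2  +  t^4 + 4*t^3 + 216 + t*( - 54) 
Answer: b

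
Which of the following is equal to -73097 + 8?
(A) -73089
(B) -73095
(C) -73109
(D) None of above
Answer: A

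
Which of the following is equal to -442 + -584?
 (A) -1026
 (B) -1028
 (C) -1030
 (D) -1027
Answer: A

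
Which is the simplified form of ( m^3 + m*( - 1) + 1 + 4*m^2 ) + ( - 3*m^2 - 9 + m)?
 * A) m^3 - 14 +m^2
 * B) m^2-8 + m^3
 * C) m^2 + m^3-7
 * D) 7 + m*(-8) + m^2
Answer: B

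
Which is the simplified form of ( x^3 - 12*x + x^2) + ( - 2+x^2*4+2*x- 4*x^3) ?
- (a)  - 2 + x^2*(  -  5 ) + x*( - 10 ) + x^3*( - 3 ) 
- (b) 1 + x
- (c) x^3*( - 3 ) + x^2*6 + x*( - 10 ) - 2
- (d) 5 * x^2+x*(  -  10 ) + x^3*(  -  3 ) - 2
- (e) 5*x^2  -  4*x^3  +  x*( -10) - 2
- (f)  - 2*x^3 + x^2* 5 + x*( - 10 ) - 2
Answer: d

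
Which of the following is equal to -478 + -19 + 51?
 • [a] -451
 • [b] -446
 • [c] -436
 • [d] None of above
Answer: b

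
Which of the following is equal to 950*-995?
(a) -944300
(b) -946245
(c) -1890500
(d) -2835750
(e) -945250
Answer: e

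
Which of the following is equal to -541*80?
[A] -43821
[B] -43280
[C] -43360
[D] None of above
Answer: B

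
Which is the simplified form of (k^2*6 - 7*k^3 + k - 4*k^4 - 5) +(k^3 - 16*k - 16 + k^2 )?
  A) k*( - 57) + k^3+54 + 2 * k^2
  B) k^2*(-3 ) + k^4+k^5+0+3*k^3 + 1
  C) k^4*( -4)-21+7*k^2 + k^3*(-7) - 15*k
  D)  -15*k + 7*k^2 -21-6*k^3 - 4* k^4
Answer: D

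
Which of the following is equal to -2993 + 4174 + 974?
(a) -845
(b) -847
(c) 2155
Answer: c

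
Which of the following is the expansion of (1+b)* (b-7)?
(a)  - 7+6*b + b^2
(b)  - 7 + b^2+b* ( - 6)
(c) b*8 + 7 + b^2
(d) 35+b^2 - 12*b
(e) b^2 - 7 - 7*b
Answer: b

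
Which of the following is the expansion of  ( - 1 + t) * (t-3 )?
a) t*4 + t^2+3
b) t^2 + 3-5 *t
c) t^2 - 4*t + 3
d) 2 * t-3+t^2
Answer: c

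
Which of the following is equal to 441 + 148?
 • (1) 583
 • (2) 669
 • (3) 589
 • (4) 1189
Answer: 3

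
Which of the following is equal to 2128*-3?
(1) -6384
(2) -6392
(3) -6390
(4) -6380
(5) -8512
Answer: 1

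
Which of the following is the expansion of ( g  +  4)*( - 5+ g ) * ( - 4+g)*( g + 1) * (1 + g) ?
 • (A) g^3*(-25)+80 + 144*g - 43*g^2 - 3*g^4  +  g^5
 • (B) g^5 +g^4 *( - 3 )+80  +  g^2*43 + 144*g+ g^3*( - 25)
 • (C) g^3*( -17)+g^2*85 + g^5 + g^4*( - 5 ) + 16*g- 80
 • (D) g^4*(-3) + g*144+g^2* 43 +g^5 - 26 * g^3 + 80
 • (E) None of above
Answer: B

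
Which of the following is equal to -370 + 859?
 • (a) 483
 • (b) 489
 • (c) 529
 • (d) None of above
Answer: b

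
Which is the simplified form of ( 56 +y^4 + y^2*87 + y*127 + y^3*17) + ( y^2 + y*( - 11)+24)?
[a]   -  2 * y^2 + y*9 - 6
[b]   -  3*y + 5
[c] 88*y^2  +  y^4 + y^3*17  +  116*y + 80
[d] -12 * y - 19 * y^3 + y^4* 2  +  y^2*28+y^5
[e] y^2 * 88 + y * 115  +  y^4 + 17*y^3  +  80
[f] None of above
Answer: c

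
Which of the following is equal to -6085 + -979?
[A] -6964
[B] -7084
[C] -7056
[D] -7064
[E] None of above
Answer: D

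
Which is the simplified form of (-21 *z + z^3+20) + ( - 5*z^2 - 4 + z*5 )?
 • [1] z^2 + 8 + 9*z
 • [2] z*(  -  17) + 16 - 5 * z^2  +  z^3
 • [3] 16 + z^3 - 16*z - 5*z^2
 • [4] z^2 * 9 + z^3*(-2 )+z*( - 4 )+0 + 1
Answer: 3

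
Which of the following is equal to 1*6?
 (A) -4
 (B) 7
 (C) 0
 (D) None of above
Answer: D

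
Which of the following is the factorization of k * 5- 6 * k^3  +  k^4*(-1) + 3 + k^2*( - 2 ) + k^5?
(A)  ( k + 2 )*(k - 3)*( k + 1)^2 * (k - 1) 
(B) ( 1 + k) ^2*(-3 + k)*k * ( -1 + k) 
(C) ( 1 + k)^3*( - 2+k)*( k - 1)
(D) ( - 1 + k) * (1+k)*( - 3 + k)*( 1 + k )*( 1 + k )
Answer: D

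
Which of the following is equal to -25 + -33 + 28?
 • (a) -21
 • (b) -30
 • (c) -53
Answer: b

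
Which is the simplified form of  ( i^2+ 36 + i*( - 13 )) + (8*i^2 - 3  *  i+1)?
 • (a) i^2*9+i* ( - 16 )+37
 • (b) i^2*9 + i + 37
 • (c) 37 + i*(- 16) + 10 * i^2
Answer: a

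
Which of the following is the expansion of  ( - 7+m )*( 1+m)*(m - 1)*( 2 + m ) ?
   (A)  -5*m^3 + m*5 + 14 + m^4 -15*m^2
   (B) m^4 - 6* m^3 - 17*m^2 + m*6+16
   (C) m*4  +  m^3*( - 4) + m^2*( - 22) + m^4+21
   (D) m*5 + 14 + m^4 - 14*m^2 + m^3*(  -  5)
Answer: A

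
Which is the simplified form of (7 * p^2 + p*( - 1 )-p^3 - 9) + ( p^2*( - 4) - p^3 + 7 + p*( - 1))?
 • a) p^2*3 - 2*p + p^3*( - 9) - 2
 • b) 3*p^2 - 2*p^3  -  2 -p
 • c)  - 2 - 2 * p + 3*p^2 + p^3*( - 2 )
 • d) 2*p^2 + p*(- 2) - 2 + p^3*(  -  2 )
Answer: c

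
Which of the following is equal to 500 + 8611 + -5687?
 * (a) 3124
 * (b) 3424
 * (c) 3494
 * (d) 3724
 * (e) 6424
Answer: b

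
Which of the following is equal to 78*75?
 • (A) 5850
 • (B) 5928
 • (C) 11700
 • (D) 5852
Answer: A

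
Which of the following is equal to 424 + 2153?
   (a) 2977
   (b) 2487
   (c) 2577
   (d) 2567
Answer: c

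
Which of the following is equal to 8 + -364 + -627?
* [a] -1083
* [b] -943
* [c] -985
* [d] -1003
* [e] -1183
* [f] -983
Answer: f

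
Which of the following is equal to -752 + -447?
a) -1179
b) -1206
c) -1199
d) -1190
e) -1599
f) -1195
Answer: c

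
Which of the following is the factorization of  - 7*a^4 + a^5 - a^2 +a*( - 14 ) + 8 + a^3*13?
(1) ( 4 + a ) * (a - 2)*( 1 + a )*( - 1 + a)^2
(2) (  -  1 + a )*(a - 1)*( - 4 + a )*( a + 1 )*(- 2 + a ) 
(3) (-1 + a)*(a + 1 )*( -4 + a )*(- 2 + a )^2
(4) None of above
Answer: 2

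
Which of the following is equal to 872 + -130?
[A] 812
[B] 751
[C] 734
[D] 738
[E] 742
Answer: E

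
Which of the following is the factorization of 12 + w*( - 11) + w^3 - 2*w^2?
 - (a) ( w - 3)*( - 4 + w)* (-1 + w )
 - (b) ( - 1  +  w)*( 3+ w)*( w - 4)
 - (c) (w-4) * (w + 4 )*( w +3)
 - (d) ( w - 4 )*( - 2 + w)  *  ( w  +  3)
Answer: b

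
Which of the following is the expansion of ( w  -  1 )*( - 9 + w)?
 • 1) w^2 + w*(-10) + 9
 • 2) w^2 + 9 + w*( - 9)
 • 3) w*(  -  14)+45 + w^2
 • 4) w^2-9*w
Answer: 1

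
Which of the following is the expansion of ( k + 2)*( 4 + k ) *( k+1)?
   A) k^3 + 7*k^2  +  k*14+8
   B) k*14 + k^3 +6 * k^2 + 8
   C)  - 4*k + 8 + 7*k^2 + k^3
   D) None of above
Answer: A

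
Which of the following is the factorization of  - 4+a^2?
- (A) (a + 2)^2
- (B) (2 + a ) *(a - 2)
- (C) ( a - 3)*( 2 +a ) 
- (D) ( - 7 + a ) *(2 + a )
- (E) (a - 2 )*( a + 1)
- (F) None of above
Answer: B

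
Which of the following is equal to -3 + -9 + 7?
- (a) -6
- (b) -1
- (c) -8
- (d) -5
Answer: d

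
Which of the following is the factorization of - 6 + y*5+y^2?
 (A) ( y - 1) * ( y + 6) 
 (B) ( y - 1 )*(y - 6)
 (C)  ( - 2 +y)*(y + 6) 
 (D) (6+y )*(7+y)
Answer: A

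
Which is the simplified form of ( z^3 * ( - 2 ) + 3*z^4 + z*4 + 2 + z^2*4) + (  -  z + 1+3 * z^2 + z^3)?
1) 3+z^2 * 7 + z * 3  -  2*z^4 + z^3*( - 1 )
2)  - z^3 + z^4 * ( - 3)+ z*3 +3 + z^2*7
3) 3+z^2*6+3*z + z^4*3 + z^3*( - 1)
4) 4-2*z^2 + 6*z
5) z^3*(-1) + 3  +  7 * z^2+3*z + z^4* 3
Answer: 5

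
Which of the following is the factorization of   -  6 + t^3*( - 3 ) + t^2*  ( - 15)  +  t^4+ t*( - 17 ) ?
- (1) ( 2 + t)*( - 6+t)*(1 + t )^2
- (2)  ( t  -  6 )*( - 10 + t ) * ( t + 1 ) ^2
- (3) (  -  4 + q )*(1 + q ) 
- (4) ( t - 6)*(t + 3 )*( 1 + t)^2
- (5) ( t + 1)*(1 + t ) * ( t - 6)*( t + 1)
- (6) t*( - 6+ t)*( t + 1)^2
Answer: 5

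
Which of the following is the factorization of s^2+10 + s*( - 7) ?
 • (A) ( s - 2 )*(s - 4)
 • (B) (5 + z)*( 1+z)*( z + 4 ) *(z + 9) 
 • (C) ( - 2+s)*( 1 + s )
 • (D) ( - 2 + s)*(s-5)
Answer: D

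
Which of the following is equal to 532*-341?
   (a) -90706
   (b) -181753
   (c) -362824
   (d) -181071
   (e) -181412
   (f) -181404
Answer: e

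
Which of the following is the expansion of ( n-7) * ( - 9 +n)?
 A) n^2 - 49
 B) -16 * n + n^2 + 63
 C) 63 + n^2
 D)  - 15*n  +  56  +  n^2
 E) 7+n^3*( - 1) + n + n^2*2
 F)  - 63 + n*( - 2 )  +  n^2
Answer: B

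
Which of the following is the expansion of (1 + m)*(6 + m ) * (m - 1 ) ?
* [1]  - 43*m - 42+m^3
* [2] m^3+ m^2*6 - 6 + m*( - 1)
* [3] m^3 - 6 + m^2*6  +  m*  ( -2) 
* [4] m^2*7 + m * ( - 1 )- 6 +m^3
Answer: 2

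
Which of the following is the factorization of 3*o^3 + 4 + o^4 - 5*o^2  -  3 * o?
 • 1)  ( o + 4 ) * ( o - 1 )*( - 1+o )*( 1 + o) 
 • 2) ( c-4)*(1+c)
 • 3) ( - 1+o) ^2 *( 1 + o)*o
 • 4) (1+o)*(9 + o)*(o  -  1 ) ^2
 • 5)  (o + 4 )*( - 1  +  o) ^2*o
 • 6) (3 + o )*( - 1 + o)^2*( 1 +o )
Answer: 1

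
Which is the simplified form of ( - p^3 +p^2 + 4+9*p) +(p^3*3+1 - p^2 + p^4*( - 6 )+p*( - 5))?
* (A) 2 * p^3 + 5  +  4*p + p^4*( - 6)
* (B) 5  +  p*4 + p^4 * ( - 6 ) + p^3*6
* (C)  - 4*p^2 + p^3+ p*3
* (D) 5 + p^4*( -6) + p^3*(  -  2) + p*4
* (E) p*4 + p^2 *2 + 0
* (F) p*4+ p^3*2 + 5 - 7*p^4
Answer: A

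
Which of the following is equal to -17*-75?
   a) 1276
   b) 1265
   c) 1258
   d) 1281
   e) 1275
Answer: e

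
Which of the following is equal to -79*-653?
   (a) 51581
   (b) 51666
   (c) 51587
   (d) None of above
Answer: c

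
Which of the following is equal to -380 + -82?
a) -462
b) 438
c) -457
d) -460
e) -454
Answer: a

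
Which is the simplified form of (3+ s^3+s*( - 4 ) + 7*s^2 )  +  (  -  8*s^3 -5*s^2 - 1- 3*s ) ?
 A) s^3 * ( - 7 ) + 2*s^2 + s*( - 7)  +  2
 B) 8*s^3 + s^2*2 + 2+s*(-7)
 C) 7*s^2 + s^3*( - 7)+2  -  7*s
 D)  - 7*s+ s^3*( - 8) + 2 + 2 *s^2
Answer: A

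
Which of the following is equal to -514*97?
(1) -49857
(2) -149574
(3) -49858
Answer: 3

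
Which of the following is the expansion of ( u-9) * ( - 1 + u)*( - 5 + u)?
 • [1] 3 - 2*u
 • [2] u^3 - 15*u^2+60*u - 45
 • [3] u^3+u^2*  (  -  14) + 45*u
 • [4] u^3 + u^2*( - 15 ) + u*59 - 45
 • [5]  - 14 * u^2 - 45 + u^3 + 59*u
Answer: 4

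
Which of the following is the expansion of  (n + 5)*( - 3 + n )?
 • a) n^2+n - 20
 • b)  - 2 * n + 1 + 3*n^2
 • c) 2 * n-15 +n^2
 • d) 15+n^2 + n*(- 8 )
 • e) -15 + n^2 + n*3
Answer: c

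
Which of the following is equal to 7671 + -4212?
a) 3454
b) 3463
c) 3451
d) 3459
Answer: d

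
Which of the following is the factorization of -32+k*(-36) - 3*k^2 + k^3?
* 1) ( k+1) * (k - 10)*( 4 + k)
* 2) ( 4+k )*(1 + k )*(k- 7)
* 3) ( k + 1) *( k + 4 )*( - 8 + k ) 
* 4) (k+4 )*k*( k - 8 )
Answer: 3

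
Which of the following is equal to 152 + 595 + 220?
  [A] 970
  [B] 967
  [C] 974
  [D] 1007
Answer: B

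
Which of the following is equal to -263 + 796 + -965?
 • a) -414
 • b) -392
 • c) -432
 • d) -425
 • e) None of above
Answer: c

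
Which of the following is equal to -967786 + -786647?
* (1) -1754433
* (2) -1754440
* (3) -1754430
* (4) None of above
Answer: 1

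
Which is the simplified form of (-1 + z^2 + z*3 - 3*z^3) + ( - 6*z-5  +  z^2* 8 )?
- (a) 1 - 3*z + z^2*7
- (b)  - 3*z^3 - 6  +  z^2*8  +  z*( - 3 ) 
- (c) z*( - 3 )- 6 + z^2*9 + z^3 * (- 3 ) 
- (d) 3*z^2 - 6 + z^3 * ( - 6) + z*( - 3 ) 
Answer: c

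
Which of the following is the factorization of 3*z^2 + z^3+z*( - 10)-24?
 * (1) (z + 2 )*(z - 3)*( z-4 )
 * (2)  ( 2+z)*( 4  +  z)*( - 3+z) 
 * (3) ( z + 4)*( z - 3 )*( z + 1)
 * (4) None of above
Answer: 2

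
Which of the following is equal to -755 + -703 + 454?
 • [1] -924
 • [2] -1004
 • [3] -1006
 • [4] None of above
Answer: 2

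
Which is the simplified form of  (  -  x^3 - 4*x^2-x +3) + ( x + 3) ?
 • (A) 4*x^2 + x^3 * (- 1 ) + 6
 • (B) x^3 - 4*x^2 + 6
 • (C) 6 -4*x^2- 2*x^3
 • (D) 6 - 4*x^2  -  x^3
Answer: D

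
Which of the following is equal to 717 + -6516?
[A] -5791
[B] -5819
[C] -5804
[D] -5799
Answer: D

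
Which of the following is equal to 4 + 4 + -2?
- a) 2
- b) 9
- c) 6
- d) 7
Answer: c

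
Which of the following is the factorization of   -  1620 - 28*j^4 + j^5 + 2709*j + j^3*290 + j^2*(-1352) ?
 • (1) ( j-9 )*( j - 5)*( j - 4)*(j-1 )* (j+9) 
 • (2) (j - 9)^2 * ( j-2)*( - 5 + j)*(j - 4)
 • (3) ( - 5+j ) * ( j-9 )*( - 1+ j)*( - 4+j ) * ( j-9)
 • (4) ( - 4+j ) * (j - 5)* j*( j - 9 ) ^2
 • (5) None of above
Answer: 3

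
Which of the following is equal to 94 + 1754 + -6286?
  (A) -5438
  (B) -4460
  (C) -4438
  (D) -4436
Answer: C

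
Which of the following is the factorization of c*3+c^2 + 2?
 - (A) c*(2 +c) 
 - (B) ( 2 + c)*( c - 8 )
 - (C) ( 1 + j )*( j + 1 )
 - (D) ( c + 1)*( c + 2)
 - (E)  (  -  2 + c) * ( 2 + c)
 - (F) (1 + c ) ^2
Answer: D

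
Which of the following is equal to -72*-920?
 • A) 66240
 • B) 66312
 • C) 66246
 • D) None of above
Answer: A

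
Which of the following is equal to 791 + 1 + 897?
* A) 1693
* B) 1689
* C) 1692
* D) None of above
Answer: B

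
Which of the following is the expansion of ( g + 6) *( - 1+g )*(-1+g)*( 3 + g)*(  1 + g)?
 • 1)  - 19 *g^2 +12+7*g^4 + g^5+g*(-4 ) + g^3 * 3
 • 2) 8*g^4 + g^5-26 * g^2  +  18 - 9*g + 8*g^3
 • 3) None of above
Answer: 2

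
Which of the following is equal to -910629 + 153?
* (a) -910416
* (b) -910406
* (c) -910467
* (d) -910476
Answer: d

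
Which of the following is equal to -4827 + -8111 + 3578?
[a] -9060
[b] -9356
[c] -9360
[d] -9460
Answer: c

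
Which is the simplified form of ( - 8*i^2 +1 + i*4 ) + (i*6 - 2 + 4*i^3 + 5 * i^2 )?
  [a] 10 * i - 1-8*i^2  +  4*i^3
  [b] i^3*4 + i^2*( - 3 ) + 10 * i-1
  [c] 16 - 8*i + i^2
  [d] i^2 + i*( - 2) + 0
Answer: b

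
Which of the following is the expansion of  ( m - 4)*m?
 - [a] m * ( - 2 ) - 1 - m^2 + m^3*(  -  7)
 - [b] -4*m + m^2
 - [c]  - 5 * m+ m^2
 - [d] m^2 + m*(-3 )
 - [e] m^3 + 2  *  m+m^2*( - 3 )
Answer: b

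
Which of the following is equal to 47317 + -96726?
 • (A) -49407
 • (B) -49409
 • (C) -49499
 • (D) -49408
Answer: B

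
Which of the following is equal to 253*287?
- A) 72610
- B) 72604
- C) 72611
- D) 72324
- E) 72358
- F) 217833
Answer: C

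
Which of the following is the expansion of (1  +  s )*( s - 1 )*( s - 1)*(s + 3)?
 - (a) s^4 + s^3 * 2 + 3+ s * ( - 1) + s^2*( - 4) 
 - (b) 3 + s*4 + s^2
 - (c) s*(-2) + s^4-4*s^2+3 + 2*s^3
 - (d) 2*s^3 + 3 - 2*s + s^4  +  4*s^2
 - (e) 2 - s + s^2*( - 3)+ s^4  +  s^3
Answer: c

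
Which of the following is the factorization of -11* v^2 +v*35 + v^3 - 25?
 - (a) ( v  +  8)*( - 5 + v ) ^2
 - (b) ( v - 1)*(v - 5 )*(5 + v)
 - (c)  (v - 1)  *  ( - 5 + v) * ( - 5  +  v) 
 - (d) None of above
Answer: c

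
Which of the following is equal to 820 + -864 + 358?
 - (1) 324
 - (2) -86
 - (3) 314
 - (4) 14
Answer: 3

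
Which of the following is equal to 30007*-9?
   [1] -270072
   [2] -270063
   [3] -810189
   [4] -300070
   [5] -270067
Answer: 2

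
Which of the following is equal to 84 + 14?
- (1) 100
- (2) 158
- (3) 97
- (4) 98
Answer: 4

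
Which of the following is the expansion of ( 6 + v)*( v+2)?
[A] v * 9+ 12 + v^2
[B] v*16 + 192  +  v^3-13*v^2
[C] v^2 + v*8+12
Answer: C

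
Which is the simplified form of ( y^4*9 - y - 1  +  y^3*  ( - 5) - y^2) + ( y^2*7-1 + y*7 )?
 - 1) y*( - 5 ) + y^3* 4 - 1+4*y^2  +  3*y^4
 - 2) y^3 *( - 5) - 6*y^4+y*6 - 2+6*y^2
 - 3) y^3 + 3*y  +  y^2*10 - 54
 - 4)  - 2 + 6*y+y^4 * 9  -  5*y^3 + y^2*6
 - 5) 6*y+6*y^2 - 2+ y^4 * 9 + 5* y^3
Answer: 4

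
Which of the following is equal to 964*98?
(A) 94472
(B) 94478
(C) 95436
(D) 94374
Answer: A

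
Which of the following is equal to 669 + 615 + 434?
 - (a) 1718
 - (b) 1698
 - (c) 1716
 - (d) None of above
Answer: a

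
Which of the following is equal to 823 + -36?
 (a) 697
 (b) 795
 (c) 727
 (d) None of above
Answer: d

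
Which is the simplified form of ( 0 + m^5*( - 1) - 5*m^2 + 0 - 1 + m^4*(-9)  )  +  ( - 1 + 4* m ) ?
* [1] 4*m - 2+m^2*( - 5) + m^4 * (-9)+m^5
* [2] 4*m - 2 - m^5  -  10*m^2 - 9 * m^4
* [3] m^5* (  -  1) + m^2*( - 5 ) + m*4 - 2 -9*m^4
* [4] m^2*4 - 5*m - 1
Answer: 3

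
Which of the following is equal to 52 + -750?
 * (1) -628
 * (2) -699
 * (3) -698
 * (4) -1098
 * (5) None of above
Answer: 3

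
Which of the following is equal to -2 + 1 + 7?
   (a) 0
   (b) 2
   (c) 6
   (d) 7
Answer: c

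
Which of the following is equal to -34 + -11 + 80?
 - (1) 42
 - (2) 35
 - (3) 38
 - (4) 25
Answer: 2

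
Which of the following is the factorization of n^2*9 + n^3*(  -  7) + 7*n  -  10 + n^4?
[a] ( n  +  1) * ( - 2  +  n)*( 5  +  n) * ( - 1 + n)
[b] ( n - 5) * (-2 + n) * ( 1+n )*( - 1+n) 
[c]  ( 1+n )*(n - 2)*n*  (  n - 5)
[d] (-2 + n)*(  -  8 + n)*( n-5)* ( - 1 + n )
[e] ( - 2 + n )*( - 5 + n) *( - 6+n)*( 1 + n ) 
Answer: b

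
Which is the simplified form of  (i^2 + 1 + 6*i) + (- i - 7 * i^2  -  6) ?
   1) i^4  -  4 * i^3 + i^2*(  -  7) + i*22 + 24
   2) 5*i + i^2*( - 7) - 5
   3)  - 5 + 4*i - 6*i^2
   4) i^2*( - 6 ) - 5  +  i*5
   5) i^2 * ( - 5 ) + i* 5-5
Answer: 4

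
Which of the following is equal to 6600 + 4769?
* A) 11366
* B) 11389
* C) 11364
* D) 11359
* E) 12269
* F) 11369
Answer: F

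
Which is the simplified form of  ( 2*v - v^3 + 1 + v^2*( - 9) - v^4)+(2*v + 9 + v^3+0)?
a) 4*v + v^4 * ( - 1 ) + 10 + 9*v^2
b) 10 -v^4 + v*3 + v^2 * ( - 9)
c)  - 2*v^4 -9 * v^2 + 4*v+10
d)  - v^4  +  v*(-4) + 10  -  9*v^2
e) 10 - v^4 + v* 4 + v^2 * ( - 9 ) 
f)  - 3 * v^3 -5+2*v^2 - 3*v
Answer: e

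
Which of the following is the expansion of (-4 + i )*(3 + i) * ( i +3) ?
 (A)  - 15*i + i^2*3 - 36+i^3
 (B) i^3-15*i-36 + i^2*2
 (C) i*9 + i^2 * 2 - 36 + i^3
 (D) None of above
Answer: B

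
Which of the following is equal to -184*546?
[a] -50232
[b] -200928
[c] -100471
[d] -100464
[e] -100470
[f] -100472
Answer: d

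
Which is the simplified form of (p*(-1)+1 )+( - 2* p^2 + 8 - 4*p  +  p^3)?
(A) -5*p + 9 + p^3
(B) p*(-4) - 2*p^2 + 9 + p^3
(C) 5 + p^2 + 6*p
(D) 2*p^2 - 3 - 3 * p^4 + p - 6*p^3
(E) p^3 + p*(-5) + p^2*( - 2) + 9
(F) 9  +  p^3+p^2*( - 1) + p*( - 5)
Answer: E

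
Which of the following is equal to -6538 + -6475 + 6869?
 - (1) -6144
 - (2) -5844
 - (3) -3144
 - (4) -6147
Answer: 1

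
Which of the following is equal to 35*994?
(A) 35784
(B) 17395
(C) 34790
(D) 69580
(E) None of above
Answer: C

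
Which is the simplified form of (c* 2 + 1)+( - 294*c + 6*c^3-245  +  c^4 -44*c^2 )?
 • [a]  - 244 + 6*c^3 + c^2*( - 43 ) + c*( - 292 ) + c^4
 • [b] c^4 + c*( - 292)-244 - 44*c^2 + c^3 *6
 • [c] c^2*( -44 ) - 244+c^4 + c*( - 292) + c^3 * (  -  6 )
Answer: b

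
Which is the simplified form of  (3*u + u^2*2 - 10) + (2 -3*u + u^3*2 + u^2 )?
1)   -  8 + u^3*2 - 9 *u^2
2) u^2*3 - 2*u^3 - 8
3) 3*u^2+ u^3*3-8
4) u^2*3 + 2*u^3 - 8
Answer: 4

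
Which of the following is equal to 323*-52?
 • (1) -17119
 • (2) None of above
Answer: 2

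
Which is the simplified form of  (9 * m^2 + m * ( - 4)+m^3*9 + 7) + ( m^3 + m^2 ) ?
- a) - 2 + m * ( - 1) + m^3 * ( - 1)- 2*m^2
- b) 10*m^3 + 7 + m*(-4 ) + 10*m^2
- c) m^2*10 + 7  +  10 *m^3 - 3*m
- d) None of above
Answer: b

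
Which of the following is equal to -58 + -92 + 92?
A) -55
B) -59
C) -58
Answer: C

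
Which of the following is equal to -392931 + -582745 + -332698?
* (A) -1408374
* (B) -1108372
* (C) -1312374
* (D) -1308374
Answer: D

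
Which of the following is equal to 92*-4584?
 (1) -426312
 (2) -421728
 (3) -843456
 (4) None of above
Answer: 2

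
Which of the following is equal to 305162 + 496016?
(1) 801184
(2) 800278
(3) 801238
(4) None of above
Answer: 4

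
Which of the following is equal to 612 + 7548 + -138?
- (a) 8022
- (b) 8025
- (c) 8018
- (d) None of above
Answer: a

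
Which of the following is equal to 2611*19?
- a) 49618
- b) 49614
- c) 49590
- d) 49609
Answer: d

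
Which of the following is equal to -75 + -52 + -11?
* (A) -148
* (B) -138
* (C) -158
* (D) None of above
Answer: B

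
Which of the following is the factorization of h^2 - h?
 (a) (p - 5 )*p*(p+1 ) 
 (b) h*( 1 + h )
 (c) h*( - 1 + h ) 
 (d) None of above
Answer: c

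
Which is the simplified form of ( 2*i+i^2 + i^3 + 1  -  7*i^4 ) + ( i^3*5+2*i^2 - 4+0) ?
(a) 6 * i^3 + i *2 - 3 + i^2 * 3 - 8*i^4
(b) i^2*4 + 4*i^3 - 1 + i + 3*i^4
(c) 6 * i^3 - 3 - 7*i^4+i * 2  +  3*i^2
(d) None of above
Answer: c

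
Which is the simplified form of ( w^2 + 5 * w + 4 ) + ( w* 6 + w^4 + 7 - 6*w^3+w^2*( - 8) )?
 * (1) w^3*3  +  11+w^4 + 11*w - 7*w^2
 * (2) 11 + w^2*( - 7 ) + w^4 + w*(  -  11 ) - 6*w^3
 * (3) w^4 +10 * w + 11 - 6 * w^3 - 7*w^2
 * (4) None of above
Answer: 4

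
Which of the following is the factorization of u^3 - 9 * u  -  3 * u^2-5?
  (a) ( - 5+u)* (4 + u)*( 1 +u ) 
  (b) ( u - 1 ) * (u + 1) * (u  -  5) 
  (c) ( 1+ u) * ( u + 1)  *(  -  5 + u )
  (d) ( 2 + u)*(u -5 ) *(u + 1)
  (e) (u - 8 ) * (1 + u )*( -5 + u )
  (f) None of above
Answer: c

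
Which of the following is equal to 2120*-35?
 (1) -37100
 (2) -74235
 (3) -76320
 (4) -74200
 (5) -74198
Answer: 4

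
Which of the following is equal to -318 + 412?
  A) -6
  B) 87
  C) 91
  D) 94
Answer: D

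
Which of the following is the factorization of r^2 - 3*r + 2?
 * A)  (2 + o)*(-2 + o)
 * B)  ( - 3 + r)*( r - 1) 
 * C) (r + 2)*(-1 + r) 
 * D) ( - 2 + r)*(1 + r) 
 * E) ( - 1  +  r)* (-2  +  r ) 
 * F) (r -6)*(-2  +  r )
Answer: E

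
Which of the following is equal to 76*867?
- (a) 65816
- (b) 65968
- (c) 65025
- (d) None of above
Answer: d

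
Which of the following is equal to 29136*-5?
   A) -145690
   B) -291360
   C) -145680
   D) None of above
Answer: C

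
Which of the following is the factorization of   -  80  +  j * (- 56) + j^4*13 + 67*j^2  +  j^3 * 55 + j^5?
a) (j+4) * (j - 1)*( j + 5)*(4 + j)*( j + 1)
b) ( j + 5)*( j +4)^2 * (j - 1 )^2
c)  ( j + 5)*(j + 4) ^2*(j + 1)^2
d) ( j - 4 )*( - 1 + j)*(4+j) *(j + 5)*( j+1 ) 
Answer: a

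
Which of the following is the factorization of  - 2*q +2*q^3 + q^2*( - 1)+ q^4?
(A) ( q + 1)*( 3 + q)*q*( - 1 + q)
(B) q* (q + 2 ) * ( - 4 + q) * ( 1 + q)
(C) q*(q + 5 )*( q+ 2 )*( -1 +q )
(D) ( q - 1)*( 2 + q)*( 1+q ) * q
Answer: D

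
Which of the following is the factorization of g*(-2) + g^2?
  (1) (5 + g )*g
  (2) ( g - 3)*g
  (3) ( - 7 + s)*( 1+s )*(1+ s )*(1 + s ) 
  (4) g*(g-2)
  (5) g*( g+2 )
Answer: 4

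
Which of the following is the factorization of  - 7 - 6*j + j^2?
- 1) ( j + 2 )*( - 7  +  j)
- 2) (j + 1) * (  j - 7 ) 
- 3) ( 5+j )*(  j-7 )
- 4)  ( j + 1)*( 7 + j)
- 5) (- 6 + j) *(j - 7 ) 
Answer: 2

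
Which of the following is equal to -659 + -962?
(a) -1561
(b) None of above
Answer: b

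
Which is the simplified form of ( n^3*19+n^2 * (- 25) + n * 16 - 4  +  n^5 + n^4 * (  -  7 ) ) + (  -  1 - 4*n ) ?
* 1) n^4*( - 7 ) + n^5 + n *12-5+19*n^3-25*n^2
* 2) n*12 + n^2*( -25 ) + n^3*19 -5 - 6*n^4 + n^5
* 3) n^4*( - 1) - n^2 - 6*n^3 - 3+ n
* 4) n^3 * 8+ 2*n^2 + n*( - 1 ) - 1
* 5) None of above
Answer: 1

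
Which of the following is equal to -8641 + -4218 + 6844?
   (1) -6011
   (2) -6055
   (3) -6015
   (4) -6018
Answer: 3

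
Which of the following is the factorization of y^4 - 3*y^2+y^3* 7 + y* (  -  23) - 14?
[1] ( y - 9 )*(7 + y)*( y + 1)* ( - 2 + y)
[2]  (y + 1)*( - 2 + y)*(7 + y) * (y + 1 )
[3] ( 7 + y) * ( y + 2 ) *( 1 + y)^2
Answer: 2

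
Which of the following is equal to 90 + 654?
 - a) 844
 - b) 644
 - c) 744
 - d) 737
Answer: c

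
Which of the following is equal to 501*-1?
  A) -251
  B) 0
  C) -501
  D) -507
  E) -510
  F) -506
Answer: C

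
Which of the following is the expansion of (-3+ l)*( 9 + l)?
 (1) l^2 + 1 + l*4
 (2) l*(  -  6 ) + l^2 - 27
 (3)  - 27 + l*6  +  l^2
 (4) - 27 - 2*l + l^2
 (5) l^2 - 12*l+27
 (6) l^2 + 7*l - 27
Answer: 3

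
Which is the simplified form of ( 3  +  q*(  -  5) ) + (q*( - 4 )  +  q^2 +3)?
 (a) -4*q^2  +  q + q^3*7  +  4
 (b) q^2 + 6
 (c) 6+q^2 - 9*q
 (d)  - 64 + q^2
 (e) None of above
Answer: c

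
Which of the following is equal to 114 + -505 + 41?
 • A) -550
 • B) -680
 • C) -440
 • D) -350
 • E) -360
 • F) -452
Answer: D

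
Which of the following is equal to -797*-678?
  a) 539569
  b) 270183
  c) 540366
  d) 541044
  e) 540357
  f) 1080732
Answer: c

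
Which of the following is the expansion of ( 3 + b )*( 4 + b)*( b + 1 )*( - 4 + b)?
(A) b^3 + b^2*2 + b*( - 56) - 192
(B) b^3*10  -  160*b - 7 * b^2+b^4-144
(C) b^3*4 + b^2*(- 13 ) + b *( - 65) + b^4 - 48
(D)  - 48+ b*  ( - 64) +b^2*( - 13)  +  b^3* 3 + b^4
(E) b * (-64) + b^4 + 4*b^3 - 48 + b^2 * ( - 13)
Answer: E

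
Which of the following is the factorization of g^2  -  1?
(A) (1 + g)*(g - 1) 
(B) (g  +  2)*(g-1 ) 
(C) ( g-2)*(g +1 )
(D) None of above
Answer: A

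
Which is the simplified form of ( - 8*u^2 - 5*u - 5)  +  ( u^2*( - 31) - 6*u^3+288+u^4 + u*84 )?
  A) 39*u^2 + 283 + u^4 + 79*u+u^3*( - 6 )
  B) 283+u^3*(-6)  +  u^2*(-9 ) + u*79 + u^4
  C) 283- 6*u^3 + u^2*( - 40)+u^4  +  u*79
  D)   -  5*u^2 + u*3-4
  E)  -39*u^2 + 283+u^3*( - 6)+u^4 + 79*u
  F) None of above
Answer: E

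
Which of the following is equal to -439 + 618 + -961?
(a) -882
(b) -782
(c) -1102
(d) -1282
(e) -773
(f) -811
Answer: b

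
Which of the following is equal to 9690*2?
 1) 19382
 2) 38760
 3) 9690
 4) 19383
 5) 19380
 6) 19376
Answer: 5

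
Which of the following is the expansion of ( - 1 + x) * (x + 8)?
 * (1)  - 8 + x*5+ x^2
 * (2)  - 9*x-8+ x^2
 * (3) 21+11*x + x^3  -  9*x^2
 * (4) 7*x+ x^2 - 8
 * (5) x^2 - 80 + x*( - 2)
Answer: 4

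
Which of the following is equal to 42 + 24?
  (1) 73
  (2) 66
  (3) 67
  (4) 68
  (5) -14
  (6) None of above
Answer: 2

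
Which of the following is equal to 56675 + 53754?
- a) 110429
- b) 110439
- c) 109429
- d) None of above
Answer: a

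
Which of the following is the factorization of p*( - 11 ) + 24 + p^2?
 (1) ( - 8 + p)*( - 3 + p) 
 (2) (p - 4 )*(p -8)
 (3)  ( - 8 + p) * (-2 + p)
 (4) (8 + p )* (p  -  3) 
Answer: 1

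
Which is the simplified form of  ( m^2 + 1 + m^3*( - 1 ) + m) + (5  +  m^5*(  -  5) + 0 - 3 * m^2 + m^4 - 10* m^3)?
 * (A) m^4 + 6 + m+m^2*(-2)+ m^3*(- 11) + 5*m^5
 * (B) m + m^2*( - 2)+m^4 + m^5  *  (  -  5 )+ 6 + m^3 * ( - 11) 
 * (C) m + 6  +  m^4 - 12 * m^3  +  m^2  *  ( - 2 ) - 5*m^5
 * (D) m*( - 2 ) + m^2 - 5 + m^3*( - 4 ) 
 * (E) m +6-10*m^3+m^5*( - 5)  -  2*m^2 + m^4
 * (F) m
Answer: B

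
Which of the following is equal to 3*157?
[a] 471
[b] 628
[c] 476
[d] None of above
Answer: a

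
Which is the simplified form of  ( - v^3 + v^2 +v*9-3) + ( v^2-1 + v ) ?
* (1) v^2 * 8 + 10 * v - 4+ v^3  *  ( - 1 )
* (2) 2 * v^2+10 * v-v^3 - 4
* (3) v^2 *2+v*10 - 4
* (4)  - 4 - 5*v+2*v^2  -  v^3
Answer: 2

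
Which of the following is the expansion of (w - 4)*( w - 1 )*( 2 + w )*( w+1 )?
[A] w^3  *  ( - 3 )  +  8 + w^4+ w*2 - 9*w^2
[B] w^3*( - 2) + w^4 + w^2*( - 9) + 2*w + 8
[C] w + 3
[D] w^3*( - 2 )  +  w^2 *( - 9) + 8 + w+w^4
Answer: B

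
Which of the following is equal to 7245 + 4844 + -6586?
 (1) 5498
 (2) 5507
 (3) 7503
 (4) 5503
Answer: 4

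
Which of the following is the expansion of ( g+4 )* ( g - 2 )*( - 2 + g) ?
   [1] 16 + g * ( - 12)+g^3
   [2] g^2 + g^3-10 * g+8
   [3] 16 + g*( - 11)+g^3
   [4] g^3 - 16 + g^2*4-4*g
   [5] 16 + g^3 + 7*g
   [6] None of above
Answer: 1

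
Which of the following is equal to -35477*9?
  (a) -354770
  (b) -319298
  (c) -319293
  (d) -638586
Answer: c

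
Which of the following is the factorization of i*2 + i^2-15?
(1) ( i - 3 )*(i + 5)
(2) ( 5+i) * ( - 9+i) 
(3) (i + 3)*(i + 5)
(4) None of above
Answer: 1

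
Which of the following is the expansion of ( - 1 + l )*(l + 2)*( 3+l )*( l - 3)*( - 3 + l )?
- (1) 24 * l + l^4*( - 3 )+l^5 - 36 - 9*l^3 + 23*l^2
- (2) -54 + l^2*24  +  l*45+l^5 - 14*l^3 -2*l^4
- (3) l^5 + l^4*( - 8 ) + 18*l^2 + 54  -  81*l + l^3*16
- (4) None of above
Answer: 2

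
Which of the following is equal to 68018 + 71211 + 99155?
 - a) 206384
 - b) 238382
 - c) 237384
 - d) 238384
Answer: d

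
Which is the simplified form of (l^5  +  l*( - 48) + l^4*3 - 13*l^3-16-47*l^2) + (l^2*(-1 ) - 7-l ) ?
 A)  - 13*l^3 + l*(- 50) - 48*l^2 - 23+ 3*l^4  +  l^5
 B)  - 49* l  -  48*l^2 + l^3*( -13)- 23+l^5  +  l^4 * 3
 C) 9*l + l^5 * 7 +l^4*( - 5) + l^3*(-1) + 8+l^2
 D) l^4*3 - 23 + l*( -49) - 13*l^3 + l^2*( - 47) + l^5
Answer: B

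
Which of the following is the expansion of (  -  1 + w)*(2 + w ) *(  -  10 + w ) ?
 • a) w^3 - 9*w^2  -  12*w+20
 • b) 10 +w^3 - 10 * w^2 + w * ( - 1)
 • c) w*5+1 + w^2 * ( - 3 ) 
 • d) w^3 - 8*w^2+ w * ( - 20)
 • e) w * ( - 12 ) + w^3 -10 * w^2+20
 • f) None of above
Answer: a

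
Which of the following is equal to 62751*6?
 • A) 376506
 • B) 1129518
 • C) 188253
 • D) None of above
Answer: A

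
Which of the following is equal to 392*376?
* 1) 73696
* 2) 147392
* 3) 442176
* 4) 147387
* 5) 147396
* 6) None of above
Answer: 2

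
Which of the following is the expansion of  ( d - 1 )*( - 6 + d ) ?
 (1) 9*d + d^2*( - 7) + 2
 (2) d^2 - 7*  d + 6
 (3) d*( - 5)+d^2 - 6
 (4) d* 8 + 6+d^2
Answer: 2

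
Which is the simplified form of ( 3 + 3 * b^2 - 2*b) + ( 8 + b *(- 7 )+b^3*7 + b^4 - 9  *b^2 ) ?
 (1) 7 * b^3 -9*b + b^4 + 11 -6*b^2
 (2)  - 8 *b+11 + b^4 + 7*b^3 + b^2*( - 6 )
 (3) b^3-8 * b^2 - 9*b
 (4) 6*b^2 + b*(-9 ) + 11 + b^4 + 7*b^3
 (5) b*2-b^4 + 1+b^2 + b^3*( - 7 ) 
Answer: 1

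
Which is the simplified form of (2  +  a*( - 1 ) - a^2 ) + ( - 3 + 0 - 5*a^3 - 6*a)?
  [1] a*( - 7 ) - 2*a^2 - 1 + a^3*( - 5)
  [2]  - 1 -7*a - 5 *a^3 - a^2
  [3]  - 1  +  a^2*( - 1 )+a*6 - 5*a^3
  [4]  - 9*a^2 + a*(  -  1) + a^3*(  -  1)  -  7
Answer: 2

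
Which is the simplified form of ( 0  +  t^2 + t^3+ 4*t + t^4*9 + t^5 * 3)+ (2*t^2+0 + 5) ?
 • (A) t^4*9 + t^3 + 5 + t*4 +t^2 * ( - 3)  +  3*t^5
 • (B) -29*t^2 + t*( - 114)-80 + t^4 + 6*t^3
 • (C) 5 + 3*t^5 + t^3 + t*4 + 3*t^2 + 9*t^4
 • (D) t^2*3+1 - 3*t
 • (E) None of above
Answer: C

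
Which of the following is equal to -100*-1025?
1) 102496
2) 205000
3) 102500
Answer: 3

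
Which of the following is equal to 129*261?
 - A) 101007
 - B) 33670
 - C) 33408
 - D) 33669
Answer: D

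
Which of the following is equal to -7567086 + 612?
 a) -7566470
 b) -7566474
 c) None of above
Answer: b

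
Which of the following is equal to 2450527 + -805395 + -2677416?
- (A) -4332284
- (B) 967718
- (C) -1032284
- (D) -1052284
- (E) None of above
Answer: C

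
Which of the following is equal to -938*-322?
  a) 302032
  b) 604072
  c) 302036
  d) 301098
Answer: c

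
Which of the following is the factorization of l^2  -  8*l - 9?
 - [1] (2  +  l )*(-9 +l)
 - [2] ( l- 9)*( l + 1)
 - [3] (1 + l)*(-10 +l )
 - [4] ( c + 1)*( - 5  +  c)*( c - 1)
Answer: 2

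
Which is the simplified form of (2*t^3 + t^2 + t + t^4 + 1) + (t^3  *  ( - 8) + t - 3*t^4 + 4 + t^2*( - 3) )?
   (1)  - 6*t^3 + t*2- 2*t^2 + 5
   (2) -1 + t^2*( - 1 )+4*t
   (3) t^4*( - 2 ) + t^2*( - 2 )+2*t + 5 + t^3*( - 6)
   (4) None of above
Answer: 3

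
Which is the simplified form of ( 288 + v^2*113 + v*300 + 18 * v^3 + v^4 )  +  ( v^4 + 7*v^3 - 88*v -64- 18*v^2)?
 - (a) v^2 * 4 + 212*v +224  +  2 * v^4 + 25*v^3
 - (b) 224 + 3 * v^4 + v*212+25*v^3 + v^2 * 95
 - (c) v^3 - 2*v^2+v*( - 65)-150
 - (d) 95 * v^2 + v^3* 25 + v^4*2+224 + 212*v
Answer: d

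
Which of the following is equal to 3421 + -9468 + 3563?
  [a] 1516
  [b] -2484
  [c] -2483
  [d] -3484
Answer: b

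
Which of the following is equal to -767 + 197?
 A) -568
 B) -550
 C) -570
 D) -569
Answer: C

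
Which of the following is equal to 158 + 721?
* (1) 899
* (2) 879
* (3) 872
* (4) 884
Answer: 2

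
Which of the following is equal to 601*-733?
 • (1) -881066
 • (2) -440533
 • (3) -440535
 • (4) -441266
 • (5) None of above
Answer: 2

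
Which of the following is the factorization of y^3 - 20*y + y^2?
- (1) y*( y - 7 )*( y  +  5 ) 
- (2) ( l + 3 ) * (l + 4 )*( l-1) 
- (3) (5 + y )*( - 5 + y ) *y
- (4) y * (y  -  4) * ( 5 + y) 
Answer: 4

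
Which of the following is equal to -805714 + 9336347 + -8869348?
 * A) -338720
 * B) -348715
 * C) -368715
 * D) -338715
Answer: D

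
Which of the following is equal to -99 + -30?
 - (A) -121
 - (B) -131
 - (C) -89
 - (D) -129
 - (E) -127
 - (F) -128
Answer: D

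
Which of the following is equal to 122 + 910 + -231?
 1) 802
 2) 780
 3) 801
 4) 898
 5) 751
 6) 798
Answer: 3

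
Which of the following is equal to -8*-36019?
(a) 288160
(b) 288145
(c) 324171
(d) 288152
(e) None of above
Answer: d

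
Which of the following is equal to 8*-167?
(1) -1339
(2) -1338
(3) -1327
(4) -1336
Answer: 4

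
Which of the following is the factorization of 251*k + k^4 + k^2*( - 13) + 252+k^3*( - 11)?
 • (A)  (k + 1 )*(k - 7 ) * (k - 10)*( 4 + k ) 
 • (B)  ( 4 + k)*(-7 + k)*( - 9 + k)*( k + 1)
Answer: B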